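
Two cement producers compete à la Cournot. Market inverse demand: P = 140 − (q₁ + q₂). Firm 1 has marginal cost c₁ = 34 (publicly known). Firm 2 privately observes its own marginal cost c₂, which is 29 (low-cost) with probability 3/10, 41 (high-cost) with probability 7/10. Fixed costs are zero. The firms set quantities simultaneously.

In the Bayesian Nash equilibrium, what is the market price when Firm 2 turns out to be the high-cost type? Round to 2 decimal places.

72.27

Type-c best response for Firm 2: q₂(c) = (140 − c)/2 − q₁/2.
Firm 1 maximizes expected profit; its first-order condition is 140 − 2q₁ − E[q₂] − 34 = 0.
Substituting E[q₂] and solving: E[c₂] = 37.4, so q₁ = (140 − 2·34 + 37.4)/3 = 36.4667.
q₂(high-cost) = 31.2667, so P = 140 − (36.4667 + 31.2667) = 72.2667.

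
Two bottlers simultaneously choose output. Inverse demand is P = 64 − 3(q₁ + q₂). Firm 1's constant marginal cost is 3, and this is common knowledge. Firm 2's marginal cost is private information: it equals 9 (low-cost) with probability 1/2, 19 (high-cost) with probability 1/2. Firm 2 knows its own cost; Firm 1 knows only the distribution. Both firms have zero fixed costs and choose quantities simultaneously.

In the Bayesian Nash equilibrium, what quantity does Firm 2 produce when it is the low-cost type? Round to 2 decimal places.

5.17

Type-c best response for Firm 2: q₂(c) = (64 − c)/6 − q₁/2.
Firm 1 maximizes expected profit; its first-order condition is 64 − 6q₁ − 3E[q₂] − 3 = 0.
Substituting E[q₂] and solving: E[c₂] = 14, so q₁ = (64 − 2·3 + 14)/9 = 8.
q₂(low-cost) = (64 − 9 − 3·8)/6 = 5.16667.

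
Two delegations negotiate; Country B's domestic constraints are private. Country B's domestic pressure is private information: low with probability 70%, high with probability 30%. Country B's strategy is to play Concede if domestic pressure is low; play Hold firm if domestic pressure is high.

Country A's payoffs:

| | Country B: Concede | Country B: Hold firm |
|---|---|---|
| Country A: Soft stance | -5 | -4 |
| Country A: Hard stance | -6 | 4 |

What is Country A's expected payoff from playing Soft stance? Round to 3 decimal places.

Take the expectation over Country B's domestic pressure, weighting each type's action by its prior probability.
E[Soft stance] = 0.7·(-5) + 0.3·(-4) = (-3.5) + (-1.2) = -4.7

-4.700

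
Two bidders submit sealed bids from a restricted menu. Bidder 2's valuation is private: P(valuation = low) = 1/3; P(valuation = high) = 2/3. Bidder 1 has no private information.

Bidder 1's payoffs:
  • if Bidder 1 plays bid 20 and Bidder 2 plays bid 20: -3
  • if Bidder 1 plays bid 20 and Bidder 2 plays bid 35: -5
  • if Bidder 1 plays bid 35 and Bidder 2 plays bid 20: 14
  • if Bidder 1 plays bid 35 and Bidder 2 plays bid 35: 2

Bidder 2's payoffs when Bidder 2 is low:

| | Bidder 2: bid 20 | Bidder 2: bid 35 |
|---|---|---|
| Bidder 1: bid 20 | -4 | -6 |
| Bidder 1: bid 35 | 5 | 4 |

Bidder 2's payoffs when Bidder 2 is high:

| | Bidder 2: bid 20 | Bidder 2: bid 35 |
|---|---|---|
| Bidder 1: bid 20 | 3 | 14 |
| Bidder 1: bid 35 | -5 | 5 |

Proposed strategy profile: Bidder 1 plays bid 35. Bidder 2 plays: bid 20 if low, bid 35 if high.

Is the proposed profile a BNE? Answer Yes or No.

Bidder 1 plays bid 35: E[bid 35] = 1/3·(14) + 2/3·(2) = 6; E[bid 20] = -13/3. Best-responding. ✓
Bidder 2 (valuation low), facing bid 35: bid 20 gives 5, bid 35 gives 4. Proposed bid 20 is best. ✓
Bidder 2 (valuation high), facing bid 35: bid 20 gives -5, bid 35 gives 5. Proposed bid 35 is best. ✓

Yes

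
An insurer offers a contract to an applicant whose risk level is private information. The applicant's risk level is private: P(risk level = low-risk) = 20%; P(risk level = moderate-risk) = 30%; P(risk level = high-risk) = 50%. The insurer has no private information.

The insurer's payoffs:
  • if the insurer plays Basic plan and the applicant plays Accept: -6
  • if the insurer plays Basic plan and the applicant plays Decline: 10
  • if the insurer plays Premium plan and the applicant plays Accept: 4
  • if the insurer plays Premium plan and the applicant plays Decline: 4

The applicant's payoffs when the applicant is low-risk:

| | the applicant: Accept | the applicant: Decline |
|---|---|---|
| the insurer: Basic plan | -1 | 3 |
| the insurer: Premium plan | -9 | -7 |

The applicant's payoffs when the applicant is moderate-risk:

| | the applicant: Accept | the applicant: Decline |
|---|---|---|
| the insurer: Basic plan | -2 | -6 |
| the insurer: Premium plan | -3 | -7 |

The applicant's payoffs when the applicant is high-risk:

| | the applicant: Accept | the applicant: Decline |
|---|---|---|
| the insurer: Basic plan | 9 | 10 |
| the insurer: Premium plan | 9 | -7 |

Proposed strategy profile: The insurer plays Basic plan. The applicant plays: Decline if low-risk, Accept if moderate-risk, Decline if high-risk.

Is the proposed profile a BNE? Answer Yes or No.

The insurer plays Basic plan: E[Basic plan] = 0.2·(10) + 0.3·(-6) + 0.5·(10) = 5.2; E[Premium plan] = 4. Best-responding. ✓
The applicant (risk level low-risk), facing Basic plan: Accept gives -1, Decline gives 3. Proposed Decline is best. ✓
The applicant (risk level moderate-risk), facing Basic plan: Accept gives -2, Decline gives -6. Proposed Accept is best. ✓
The applicant (risk level high-risk), facing Basic plan: Accept gives 9, Decline gives 10. Proposed Decline is best. ✓

Yes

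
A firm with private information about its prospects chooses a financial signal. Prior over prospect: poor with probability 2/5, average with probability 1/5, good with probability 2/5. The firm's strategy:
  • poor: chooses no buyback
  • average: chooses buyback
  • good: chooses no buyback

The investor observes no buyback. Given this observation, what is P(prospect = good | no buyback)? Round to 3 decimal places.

0.500

P(no buyback) = (2/5)·1 + (1/5)·0 + (2/5)·1 = 4/5
P(good | no buyback) = ((2/5)·1) / (4/5) = (2/5) / (4/5) = 1/2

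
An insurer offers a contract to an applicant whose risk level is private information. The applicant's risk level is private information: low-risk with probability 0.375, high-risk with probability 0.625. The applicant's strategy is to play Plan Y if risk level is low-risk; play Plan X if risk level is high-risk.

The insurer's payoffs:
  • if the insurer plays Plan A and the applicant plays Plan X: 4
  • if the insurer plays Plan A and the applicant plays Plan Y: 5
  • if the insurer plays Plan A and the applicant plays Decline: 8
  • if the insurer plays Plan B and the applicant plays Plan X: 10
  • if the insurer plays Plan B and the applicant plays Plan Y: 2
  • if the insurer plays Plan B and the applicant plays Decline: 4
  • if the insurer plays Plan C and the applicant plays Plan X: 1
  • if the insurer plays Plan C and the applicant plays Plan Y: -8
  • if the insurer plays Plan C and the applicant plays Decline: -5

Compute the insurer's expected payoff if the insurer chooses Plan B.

7

E[Plan B] = 0.375·2 + 0.625·10 = 0.75 + 6.25 = 7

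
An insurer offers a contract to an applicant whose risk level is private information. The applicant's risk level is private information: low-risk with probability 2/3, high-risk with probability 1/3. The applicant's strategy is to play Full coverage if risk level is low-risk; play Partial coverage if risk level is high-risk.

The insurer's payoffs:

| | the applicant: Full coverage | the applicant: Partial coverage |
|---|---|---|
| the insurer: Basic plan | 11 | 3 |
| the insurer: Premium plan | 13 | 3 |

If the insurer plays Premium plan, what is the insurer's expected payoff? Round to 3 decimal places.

9.667

E[Premium plan] = 2/3·13 + 1/3·3 = 26/3 + 1 = 29/3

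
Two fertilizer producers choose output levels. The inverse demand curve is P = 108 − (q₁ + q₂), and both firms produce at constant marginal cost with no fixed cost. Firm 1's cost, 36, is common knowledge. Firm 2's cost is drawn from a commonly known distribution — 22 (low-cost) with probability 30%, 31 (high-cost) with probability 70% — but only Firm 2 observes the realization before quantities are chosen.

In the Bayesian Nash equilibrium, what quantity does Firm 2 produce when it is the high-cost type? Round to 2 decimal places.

27.78

Type-c best response for Firm 2: q₂(c) = (108 − c)/2 − q₁/2.
Firm 1 maximizes expected profit; its first-order condition is 108 − 2q₁ − E[q₂] − 36 = 0.
Substituting E[q₂] and solving: E[c₂] = 28.3, so q₁ = (108 − 2·36 + 28.3)/3 = 21.4333.
q₂(high-cost) = (108 − 31 − 21.4333)/2 = 27.7833.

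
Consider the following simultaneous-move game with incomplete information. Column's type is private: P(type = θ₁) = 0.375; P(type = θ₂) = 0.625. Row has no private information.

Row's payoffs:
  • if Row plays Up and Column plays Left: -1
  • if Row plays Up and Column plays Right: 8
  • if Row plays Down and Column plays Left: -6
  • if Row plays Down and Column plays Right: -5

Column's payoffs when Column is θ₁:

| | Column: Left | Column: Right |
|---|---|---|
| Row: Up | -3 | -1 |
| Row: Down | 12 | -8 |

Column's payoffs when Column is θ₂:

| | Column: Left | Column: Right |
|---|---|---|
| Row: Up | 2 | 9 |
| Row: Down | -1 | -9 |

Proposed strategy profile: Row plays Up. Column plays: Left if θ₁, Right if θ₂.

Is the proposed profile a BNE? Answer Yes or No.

Row plays Up: E[Up] = 0.375·(-1) + 0.625·(8) = 4.625; E[Down] = -5.375. Best-responding. ✓
Column (type θ₁), facing Up: Left gives -3, Right gives -1. Proposed Left is not best — profitable deviation exists. ✗
Column (type θ₂), facing Up: Left gives 2, Right gives 9. Proposed Right is best. ✓

No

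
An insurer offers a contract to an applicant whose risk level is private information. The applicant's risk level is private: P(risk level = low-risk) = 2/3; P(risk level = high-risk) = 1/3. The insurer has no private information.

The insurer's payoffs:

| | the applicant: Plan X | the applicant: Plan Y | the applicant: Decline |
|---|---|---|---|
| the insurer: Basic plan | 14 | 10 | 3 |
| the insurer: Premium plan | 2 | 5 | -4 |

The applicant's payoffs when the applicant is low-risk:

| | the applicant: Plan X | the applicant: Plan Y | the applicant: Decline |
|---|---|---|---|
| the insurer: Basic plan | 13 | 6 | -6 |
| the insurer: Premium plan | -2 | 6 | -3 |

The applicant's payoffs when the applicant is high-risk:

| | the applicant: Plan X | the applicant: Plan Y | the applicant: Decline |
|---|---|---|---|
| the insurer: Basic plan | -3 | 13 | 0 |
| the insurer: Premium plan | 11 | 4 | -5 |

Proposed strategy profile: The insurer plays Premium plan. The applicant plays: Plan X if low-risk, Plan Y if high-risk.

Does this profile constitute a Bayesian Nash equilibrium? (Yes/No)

A profile is a BNE iff every type of every player is best-responding given beliefs about the other side.
The insurer plays Premium plan: E[Premium plan] = 2/3·(2) + 1/3·(5) = 3; E[Basic plan] = 38/3. Not best-responding. ✗
The applicant (risk level low-risk), facing Premium plan: Plan X gives -2, Plan Y gives 6, Decline gives -3. Proposed Plan X is not best — profitable deviation exists. ✗
The applicant (risk level high-risk), facing Premium plan: Plan X gives 11, Plan Y gives 4, Decline gives -5. Proposed Plan Y is not best — profitable deviation exists. ✗

No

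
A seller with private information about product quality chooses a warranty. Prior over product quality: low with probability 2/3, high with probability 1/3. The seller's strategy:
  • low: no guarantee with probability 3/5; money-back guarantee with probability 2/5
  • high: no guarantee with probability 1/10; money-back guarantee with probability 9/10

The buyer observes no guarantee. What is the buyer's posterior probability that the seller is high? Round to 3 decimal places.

Apply Bayes' rule using the sender's strategy as the likelihood.
P(no guarantee) = (2/3)·(3/5) + (1/3)·(1/10) = 13/30
P(high | no guarantee) = ((1/3)·(1/10)) / (13/30) = (1/30) / (13/30) = 1/13

0.077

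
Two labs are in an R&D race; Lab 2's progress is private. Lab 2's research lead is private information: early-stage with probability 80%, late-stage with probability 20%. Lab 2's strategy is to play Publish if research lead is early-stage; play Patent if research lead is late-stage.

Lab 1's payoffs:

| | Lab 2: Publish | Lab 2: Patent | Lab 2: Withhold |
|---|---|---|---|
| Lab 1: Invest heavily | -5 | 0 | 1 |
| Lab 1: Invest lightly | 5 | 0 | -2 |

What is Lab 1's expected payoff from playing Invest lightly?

E[Invest lightly] = 0.8·5 + 0.2·0 = 4 + 0 = 4

4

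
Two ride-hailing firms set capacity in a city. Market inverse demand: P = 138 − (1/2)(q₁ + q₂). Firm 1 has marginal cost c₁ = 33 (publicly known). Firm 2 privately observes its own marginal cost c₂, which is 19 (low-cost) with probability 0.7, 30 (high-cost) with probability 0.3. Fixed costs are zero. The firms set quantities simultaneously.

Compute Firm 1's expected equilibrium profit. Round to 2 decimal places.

Firm 2 with cost c maximizes (138 − (1/2)(q₁+q₂) − c)·q₂, giving q₂(c) = (138 − c − (1/2)q₁).
E[c₂] = 0.7·19 + 0.3·30 = 22.3
Firm 1's FOC against E[q₂] yields q₁ = (138 − 2·33 + E[c₂])/(3/2) = (138 − 66 + 22.3)/(3/2) = 62.8667.
E[P] = 138 − (1/2)·(q₁ + E[q₂]) = 64.4333; Firm 1's expected profit = (E[P] − 33)·q₁ = (64.4333 − 33)·62.8667 = 1976.11.

1976.11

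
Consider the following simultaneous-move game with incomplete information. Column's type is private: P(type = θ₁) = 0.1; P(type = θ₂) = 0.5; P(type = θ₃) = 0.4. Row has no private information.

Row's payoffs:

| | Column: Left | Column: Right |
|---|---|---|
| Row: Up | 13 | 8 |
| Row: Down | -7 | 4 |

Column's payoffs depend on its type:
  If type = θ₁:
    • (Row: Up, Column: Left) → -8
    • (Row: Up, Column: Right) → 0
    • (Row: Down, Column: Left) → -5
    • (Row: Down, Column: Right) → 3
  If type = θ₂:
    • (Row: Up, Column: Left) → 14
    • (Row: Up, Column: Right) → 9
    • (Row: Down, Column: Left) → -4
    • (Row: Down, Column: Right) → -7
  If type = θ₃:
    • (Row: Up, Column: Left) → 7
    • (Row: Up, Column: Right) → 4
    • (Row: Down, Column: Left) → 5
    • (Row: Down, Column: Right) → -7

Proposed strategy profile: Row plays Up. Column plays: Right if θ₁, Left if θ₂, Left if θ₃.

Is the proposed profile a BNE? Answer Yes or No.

Yes

A profile is a BNE iff every type of every player is best-responding given beliefs about the other side.
Row plays Up: E[Up] = 0.1·(8) + 0.5·(13) + 0.4·(13) = 12.5; E[Down] = -5.9. Best-responding. ✓
Column (type θ₁), facing Up: Left gives -8, Right gives 0. Proposed Right is best. ✓
Column (type θ₂), facing Up: Left gives 14, Right gives 9. Proposed Left is best. ✓
Column (type θ₃), facing Up: Left gives 7, Right gives 4. Proposed Left is best. ✓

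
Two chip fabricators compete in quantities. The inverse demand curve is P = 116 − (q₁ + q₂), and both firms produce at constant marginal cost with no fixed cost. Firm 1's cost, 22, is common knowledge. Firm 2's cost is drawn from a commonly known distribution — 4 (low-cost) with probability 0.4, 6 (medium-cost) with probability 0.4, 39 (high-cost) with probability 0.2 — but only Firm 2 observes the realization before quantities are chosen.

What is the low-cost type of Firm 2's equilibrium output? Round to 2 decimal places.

Each type of Firm 2 best-responds to q₁; Firm 1 best-responds to the expected q₂ over Firm 2's types.
Firm 2 with cost c maximizes (116 − (q₁+q₂) − c)·q₂, giving q₂(c) = (116 − c − q₁)/2.
E[c₂] = 0.4·4 + 0.4·6 + 0.2·39 = 11.8
Firm 1's FOC against E[q₂] yields q₁ = (116 − 2·22 + E[c₂])/3 = (116 − 44 + 11.8)/3 = 27.9333.
q₂(low-cost) = (116 − 4 − 27.9333)/2 = 42.0333.

42.03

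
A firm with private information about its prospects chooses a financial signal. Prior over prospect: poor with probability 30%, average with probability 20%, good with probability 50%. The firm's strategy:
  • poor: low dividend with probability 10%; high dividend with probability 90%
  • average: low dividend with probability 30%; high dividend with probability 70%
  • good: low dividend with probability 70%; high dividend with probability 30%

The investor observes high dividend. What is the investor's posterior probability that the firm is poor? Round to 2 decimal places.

P(high dividend) = 0.3·0.9 + 0.2·0.7 + 0.5·0.3 = 0.56
P(poor | high dividend) = (0.3·0.9) / 0.56 = 0.27 / 0.56 = 0.482143

0.48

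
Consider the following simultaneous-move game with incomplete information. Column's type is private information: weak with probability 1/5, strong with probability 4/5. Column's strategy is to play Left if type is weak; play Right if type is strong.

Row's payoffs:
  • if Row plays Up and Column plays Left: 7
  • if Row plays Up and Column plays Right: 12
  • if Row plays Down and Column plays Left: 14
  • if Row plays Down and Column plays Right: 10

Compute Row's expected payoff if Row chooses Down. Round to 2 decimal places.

10.80

Take the expectation over Column's type, weighting each type's action by its prior probability.
E[Down] = 1/5·14 + 4/5·10 = 14/5 + 8 = 54/5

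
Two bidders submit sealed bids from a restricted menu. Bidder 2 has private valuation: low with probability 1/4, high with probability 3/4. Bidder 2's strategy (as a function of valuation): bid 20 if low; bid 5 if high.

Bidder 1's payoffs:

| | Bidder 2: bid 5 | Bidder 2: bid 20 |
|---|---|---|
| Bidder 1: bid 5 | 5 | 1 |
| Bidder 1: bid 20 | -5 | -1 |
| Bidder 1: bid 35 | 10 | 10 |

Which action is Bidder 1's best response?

bid 35

E[bid 5] = 1/4·(1) + 3/4·(5) = 4
E[bid 20] = 1/4·(-1) + 3/4·(-5) = -4
E[bid 35] = 1/4·(10) + 3/4·(10) = 10
Best response: bid 35 (10 is the largest).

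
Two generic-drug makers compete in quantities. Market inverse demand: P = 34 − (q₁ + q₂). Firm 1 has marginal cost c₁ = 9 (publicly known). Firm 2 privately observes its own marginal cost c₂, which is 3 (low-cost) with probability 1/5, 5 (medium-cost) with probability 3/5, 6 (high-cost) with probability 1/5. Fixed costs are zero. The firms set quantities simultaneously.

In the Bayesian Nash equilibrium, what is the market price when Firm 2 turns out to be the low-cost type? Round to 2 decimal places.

Firm 2 with cost c maximizes (34 − (q₁+q₂) − c)·q₂, giving q₂(c) = (34 − c − q₁)/2.
E[c₂] = 1/5·3 + 3/5·5 + 1/5·6 = 4.8
Firm 1's FOC against E[q₂] yields q₁ = (34 − 2·9 + E[c₂])/3 = (34 − 18 + 4.8)/3 = 6.93333.
q₂(low-cost) = 12.0333, so P = 34 − (6.93333 + 12.0333) = 15.0333.

15.03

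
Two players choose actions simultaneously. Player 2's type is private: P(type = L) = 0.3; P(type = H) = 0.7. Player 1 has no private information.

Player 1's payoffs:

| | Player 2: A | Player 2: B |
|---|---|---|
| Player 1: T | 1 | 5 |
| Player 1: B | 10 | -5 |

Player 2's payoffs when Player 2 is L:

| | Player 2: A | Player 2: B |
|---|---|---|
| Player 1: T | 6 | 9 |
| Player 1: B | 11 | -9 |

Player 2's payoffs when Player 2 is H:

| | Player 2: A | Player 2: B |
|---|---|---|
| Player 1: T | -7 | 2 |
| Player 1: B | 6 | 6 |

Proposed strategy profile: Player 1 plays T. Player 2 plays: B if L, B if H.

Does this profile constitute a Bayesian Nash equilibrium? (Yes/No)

Yes

Player 1 plays T: E[T] = 0.3·(5) + 0.7·(5) = 5; E[B] = -5. Best-responding. ✓
Player 2 (type L), facing T: A gives 6, B gives 9. Proposed B is best. ✓
Player 2 (type H), facing T: A gives -7, B gives 2. Proposed B is best. ✓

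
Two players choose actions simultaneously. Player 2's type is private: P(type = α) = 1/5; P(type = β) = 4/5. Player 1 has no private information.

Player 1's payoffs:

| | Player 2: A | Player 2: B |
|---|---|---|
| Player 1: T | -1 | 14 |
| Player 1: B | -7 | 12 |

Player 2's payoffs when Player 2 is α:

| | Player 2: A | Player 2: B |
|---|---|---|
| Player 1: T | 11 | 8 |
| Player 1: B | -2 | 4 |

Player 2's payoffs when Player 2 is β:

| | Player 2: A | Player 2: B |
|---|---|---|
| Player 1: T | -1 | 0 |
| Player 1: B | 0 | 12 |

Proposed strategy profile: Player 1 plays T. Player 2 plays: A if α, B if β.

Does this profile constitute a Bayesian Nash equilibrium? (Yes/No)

Player 1 plays T: E[T] = 1/5·(-1) + 4/5·(14) = 11; E[B] = 41/5. Best-responding. ✓
Player 2 (type α), facing T: A gives 11, B gives 8. Proposed A is best. ✓
Player 2 (type β), facing T: A gives -1, B gives 0. Proposed B is best. ✓

Yes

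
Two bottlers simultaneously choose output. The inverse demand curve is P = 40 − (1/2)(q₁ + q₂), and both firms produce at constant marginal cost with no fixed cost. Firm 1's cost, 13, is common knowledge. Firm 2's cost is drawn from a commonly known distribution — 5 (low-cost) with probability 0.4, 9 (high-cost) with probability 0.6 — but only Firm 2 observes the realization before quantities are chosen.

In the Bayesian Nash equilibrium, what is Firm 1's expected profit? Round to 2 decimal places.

101.77

Each type of Firm 2 best-responds to q₁; Firm 1 best-responds to the expected q₂ over Firm 2's types.
Firm 2 with cost c maximizes (40 − (1/2)(q₁+q₂) − c)·q₂, giving q₂(c) = (40 − c − (1/2)q₁).
E[c₂] = 0.4·5 + 0.6·9 = 7.4
Firm 1's FOC against E[q₂] yields q₁ = (40 − 2·13 + E[c₂])/(3/2) = (40 − 26 + 7.4)/(3/2) = 14.2667.
E[P] = 40 − (1/2)·(q₁ + E[q₂]) = 20.1333; Firm 1's expected profit = (E[P] − 13)·q₁ = (20.1333 − 13)·14.2667 = 101.769.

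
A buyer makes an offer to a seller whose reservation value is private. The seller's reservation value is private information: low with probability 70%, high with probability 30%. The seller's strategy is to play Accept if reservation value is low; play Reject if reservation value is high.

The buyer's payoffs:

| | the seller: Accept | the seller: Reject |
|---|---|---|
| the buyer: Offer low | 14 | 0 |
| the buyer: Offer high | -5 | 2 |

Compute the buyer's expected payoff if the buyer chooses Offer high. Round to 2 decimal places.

-2.90

E[Offer high] = 0.7·(-5) + 0.3·2 = (-3.5) + 0.6 = -2.9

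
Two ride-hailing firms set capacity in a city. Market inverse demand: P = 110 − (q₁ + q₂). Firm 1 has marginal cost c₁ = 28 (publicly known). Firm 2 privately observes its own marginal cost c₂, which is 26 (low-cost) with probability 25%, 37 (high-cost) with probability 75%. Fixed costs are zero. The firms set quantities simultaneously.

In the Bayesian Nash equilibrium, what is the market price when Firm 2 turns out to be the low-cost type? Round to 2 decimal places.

53.29

Each type of Firm 2 best-responds to q₁; Firm 1 best-responds to the expected q₂ over Firm 2's types.
Firm 2 with cost c maximizes (110 − (q₁+q₂) − c)·q₂, giving q₂(c) = (110 − c − q₁)/2.
E[c₂] = 0.25·26 + 0.75·37 = 34.25
Firm 1's FOC against E[q₂] yields q₁ = (110 − 2·28 + E[c₂])/3 = (110 − 56 + 34.25)/3 = 29.4167.
q₂(low-cost) = 27.2917, so P = 110 − (29.4167 + 27.2917) = 53.2917.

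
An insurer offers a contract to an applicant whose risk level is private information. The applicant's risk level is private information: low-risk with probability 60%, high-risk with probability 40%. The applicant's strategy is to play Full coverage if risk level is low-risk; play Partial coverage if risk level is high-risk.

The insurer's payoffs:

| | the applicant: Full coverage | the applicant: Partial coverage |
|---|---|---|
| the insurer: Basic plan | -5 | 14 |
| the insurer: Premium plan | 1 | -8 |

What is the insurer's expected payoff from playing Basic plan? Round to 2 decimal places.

Take the expectation over the applicant's risk level, weighting each type's action by its prior probability.
E[Basic plan] = 0.6·(-5) + 0.4·14 = (-3) + 5.6 = 2.6

2.60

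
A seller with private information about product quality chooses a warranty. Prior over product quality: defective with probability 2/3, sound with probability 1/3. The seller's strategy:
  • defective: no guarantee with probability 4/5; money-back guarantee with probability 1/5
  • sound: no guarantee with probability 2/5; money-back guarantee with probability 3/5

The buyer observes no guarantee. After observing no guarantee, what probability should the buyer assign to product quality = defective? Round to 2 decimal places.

0.80

Apply Bayes' rule using the sender's strategy as the likelihood.
P(no guarantee) = (2/3)·(4/5) + (1/3)·(2/5) = 2/3
P(defective | no guarantee) = ((2/3)·(4/5)) / (2/3) = (8/15) / (2/3) = 4/5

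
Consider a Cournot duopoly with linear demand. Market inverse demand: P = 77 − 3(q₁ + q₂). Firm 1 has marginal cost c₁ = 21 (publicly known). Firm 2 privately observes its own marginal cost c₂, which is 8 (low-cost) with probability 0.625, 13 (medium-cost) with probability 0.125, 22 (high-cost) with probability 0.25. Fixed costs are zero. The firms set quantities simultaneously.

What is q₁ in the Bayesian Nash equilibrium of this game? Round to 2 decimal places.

Type-c best response for Firm 2: q₂(c) = (77 − c)/6 − q₁/2.
Firm 1 maximizes expected profit; its first-order condition is 77 − 6q₁ − 3E[q₂] − 21 = 0.
Substituting E[q₂] and solving: E[c₂] = 12.125, so q₁ = (77 − 2·21 + 12.125)/9 = 5.23611.

5.24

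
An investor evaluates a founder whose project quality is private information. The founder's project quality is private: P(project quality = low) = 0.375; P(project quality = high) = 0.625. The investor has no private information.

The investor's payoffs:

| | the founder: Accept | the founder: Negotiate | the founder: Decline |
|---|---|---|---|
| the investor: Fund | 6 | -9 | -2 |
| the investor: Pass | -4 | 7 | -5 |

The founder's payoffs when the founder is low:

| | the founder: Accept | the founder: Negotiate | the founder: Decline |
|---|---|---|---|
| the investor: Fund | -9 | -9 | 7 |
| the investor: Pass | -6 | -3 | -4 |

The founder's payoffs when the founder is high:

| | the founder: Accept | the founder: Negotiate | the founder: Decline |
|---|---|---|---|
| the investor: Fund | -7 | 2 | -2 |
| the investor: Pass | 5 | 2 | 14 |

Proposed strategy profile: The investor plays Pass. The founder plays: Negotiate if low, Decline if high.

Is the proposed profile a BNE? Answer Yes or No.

A profile is a BNE iff every type of every player is best-responding given beliefs about the other side.
The investor plays Pass: E[Pass] = 0.375·(7) + 0.625·(-5) = -0.5; E[Fund] = -4.625. Best-responding. ✓
The founder (project quality low), facing Pass: Accept gives -6, Negotiate gives -3, Decline gives -4. Proposed Negotiate is best. ✓
The founder (project quality high), facing Pass: Accept gives 5, Negotiate gives 2, Decline gives 14. Proposed Decline is best. ✓

Yes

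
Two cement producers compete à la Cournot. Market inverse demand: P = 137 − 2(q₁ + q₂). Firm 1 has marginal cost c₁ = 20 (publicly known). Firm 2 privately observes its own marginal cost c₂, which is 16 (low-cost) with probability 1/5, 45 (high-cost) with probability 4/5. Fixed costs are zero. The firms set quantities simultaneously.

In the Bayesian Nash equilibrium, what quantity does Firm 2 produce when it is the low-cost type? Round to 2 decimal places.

18.90

Type-c best response for Firm 2: q₂(c) = (137 − c)/4 − q₁/2.
Firm 1 maximizes expected profit; its first-order condition is 137 − 4q₁ − 2E[q₂] − 20 = 0.
Substituting E[q₂] and solving: E[c₂] = 39.2, so q₁ = (137 − 2·20 + 39.2)/6 = 22.7.
q₂(low-cost) = (137 − 16 − 2·22.7)/4 = 18.9.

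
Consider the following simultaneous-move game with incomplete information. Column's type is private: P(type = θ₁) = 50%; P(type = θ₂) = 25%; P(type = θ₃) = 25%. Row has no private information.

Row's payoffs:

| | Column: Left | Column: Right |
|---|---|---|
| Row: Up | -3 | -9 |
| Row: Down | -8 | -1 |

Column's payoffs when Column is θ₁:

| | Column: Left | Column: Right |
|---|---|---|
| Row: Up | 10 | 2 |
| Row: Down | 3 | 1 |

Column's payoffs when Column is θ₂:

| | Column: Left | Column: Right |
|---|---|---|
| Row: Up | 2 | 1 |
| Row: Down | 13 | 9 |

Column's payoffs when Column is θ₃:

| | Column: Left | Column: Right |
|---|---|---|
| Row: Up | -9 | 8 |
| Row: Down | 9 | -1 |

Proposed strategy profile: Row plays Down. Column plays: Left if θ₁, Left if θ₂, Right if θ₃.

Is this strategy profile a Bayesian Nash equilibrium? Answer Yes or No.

A profile is a BNE iff every type of every player is best-responding given beliefs about the other side.
Row plays Down: E[Down] = 0.5·(-8) + 0.25·(-8) + 0.25·(-1) = -6.25; E[Up] = -4.5. Not best-responding. ✗
Column (type θ₁), facing Down: Left gives 3, Right gives 1. Proposed Left is best. ✓
Column (type θ₂), facing Down: Left gives 13, Right gives 9. Proposed Left is best. ✓
Column (type θ₃), facing Down: Left gives 9, Right gives -1. Proposed Right is not best — profitable deviation exists. ✗

No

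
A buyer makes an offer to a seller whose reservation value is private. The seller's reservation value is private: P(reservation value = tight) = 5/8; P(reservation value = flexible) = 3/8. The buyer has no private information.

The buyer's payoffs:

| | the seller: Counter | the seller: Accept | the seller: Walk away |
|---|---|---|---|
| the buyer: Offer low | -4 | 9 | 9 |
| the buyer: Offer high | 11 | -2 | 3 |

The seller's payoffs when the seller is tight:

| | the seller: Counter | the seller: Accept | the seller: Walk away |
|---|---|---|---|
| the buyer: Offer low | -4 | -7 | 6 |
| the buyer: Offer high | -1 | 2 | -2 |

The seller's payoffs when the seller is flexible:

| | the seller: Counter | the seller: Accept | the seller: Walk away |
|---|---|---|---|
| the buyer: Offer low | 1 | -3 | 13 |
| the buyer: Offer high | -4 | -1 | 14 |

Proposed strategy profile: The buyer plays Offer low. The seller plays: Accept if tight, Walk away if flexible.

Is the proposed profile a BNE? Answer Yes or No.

The buyer plays Offer low: E[Offer low] = 5/8·(9) + 3/8·(9) = 9; E[Offer high] = -1/8. Best-responding. ✓
The seller (reservation value tight), facing Offer low: Counter gives -4, Accept gives -7, Walk away gives 6. Proposed Accept is not best — profitable deviation exists. ✗
The seller (reservation value flexible), facing Offer low: Counter gives 1, Accept gives -3, Walk away gives 13. Proposed Walk away is best. ✓

No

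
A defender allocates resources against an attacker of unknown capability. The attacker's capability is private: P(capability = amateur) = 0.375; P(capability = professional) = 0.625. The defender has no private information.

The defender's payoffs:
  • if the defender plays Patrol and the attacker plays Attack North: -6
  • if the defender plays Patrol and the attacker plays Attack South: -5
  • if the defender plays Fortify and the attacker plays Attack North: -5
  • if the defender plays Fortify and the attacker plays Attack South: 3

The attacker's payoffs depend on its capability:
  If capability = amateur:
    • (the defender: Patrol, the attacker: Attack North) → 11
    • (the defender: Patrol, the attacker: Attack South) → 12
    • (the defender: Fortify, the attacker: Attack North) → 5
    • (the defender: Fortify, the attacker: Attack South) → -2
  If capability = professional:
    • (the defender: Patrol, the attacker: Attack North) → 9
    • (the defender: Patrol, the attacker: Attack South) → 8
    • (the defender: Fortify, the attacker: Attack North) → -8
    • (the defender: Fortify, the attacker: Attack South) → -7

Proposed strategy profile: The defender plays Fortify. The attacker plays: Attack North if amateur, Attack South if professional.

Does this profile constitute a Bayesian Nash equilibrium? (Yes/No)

A profile is a BNE iff every type of every player is best-responding given beliefs about the other side.
The defender plays Fortify: E[Fortify] = 0.375·(-5) + 0.625·(3) = 0; E[Patrol] = -5.375. Best-responding. ✓
The attacker (capability amateur), facing Fortify: Attack North gives 5, Attack South gives -2. Proposed Attack North is best. ✓
The attacker (capability professional), facing Fortify: Attack North gives -8, Attack South gives -7. Proposed Attack South is best. ✓

Yes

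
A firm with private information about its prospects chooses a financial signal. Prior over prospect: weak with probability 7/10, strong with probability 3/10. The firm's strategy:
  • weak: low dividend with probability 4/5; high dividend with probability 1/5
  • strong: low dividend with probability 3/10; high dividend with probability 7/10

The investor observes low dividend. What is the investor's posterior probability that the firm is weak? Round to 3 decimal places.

0.862

Apply Bayes' rule using the sender's strategy as the likelihood.
P(low dividend) = (7/10)·(4/5) + (3/10)·(3/10) = 13/20
P(weak | low dividend) = ((7/10)·(4/5)) / (13/20) = (14/25) / (13/20) = 56/65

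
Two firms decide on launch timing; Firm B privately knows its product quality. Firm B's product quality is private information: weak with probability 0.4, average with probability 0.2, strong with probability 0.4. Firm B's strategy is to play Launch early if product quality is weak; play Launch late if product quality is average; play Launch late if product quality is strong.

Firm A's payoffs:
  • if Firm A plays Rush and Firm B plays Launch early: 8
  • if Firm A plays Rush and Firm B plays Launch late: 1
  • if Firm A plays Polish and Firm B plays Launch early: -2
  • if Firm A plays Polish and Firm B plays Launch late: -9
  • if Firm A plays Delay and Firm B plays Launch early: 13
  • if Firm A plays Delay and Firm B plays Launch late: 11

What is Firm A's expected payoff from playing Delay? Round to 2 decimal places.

11.80

E[Delay] = 0.4·13 + 0.2·11 + 0.4·11 = 5.2 + 2.2 + 4.4 = 11.8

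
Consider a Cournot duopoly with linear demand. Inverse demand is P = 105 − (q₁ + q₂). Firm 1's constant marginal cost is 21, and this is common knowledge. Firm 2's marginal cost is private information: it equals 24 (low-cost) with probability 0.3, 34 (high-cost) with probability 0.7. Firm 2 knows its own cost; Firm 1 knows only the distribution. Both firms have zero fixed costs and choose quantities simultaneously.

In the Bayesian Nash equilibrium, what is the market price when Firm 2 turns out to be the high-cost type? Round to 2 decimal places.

Type-c best response for Firm 2: q₂(c) = (105 − c)/2 − q₁/2.
Firm 1 maximizes expected profit; its first-order condition is 105 − 2q₁ − E[q₂] − 21 = 0.
Substituting E[q₂] and solving: E[c₂] = 31, so q₁ = (105 − 2·21 + 31)/3 = 31.3333.
q₂(high-cost) = 19.8333, so P = 105 − (31.3333 + 19.8333) = 53.8333.

53.83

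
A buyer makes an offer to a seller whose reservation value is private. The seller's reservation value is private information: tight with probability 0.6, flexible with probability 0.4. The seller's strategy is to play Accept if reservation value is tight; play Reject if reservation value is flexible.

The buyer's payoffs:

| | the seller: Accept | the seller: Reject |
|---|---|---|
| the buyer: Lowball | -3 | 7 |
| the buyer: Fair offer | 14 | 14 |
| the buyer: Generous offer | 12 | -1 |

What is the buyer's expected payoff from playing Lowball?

1

E[Lowball] = 0.6·(-3) + 0.4·7 = (-1.8) + 2.8 = 1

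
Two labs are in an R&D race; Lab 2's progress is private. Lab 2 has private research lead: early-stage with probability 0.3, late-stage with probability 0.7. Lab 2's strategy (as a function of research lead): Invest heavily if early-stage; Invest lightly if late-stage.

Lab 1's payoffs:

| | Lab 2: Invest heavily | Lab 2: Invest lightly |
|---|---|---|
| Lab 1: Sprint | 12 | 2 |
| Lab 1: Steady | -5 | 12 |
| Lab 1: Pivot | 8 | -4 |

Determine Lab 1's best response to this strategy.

Steady

E[Sprint] = 0.3·(12) + 0.7·(2) = 5
E[Steady] = 0.3·(-5) + 0.7·(12) = 6.9
E[Pivot] = 0.3·(8) + 0.7·(-4) = -0.4
Best response: Steady (6.9 is the largest).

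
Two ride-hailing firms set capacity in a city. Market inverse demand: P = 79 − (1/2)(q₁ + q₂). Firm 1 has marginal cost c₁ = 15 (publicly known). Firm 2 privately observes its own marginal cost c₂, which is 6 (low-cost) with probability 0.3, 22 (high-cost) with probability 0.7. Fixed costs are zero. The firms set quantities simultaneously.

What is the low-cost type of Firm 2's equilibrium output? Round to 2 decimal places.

50.93

Firm 2 with cost c maximizes (79 − (1/2)(q₁+q₂) − c)·q₂, giving q₂(c) = (79 − c − (1/2)q₁).
E[c₂] = 0.3·6 + 0.7·22 = 17.2
Firm 1's FOC against E[q₂] yields q₁ = (79 − 2·15 + E[c₂])/(3/2) = (79 − 30 + 17.2)/(3/2) = 44.1333.
q₂(low-cost) = (79 − 6 − (1/2)·44.1333) = 50.9333.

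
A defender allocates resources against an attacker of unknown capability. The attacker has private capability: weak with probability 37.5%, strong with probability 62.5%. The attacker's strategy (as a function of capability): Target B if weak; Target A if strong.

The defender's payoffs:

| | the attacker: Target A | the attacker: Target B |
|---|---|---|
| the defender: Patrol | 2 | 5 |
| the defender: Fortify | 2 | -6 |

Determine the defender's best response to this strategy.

E[Patrol] = 0.375·(5) + 0.625·(2) = 3.125
E[Fortify] = 0.375·(-6) + 0.625·(2) = -1
Best response: Patrol (3.125 is the largest).

Patrol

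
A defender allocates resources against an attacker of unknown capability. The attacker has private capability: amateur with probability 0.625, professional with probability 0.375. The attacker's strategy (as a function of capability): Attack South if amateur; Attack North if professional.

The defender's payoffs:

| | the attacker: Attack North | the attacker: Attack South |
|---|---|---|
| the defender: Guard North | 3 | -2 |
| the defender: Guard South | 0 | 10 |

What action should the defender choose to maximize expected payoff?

Guard South

E[Guard North] = 0.625·(-2) + 0.375·(3) = -0.125
E[Guard South] = 0.625·(10) + 0.375·(0) = 6.25
Best response: Guard South (6.25 is the largest).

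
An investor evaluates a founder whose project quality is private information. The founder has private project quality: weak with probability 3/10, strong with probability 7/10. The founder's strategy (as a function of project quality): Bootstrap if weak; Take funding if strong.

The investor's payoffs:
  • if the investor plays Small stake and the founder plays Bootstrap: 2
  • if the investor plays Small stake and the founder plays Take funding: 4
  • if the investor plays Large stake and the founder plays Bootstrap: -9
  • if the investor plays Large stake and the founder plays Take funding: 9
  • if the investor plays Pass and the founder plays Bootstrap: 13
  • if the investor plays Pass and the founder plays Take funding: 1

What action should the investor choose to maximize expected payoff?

E[Small stake] = 3/10·(2) + 7/10·(4) = 17/5
E[Large stake] = 3/10·(-9) + 7/10·(9) = 18/5
E[Pass] = 3/10·(13) + 7/10·(1) = 23/5
Best response: Pass (23/5 is the largest).

Pass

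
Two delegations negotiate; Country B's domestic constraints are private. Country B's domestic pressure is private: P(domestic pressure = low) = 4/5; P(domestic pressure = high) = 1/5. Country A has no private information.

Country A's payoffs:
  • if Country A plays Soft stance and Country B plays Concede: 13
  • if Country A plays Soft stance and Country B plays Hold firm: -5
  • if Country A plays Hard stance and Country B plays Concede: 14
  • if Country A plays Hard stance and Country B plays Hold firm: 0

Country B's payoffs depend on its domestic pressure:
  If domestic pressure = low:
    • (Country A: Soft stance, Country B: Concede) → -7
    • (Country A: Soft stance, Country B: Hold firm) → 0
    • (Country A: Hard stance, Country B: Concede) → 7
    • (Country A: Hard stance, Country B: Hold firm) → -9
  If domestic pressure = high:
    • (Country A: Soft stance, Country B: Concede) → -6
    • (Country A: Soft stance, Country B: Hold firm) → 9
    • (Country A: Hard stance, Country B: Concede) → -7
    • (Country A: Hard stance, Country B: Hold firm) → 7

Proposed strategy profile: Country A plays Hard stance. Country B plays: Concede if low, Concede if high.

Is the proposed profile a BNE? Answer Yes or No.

Country A plays Hard stance: E[Hard stance] = 4/5·(14) + 1/5·(14) = 14; E[Soft stance] = 13. Best-responding. ✓
Country B (domestic pressure low), facing Hard stance: Concede gives 7, Hold firm gives -9. Proposed Concede is best. ✓
Country B (domestic pressure high), facing Hard stance: Concede gives -7, Hold firm gives 7. Proposed Concede is not best — profitable deviation exists. ✗

No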